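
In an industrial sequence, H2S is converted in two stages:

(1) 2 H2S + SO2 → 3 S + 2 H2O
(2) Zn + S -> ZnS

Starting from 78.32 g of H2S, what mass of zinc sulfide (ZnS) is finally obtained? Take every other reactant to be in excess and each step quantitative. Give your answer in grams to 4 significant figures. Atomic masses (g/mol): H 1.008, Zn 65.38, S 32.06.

M(H2S) = 2(1.008) + 32.06 = 34.076 g/mol.
M(ZnS) = 65.38 + 32.06 = 97.44 g/mol.
n(H2S) = 78.320 / 34.076 = 2.2984 mol.
Step 1 gives a 2:3 ratio of H2S to S, so n(S) = 3.4476 mol.
In step 2 the S:ZnS ratio is 1:1, so n(ZnS) = 3.4476 mol.
Mass of ZnS = 3.4476 × 97.44 = 335.93 g.

335.9 g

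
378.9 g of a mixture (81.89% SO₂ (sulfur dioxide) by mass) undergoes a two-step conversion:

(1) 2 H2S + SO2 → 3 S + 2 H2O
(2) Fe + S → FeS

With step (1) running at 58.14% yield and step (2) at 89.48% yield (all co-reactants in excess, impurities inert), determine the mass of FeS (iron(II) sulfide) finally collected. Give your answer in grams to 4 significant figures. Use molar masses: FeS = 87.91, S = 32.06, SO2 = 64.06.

664.6 g

Pure SO2 = 378.9 × 0.8189 = 310.28 g.
n(SO2) = 310.28 / 64.06 = 4.8436 mol.
Step 1 (SO2:S = 1:3): theoretical n(S) = 14.531 mol; at 58.14% yield, n(S) = 8.4482 mol.
Step 2 (S:FeS = 1:1): theoretical n(FeS) = 8.4482 mol, so theoretical mass = 8.4482 × 87.91 = 742.68 g.
At 89.48% yield, actual mass of FeS = 742.68 × 0.8948 = 664.55 g.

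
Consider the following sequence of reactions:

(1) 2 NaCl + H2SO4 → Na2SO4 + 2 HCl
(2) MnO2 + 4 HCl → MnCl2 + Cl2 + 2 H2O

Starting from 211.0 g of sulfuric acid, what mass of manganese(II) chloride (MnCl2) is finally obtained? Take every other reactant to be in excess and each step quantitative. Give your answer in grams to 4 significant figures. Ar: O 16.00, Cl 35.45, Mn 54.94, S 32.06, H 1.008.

M(H2SO4) = 2(1.008) + 32.06 + 4(16.00) = 98.076 g/mol.
M(MnCl2) = 54.94 + 2(35.45) = 125.84 g/mol.
n(H2SO4) = 211.00 / 98.076 = 2.1514 mol.
Step 1 gives a 1:2 ratio of H2SO4 to HCl, so n(HCl) = 4.3028 mol.
In step 2 the HCl:MnCl2 ratio is 4:1, so n(MnCl2) = 1.0757 mol.
Mass of MnCl2 = 1.0757 × 125.84 = 135.37 g.

135.4 g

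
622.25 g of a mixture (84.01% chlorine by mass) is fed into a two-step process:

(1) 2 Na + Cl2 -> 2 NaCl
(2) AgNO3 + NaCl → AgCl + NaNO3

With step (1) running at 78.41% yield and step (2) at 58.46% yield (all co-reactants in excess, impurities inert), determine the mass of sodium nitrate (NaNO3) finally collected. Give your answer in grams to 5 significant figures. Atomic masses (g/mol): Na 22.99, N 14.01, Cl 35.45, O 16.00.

574.55 g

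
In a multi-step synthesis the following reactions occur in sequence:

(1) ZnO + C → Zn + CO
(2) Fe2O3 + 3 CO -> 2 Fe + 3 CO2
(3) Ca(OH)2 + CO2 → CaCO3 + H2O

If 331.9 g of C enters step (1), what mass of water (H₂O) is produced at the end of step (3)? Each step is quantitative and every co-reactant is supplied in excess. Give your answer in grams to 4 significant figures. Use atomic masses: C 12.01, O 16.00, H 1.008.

497.9 g

M(C) = 12.01 g/mol.
M(H2O) = 2(1.008) + 16.00 = 18.016 g/mol.
n(C) = 331.9 / 12.01 = 27.635 mol.
Reaction (1): C→CO ratio 1:1 ⇒ n(CO) = 27.635 mol.
Reaction (2): CO→CO2 ratio 3:3 ⇒ n(CO2) = 27.635 mol.
Reaction (3): CO2→H2O ratio 1:1 ⇒ n(H2O) = 27.635 mol.
Mass of H2O = 27.635 × 18.016 = 497.88 g.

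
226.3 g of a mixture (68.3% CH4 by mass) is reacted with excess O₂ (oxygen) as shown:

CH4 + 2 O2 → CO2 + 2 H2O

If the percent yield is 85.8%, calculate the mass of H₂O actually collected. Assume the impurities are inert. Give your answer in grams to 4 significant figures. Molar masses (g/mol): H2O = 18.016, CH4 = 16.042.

297.9 g

Pure CH4 available = 226.3 g × 0.683 = 154.56 g.
n(CH4) = 154.56 g / 16.042 g/mol = 9.6349 mol.
From the equation the CH4:H2O mole ratio is 1:2, so n(H2O) = 9.6349 × 2/1 = 19.270 mol.
Mass of H2O = 19.270 mol × 18.016 g/mol = 347.16 g.
Actual mass collected = 347.16 g × 0.858 = 297.87 g.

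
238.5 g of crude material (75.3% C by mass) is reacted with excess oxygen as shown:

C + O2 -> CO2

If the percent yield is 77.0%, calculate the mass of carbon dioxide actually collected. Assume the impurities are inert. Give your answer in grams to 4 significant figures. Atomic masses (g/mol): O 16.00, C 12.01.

Pure C available = 238.5 g × 0.753 = 179.59 g.
M(C) = 12.01 g/mol.
M(CO2) = 12.01 + 2(16.00) = 44.01 g/mol.
n(C) = 179.59 g / 12.01 g/mol = 14.953 mol.
From the equation the C:CO2 mole ratio is 1:1, so n(CO2) = 14.953 × 1/1 = 14.953 mol.
Mass of CO2 = 14.953 mol × 44.01 g/mol = 658.10 g.
Actual mass collected = 658.10 g × 0.770 = 506.74 g.

506.7 g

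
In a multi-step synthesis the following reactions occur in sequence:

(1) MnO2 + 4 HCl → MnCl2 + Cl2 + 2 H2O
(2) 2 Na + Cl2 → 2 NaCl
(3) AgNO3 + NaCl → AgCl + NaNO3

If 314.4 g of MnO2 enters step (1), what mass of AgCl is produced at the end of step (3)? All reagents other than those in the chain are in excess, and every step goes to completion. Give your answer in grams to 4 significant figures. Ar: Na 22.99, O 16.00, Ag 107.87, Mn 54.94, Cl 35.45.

1037 g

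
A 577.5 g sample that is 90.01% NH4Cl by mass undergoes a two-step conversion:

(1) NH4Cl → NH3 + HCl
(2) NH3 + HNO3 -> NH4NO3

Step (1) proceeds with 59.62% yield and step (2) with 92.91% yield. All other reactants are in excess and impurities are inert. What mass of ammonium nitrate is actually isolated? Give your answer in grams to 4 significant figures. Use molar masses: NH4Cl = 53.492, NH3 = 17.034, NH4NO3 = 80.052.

Pure NH4Cl = 577.5 × 0.9001 = 519.81 g.
n(NH4Cl) = 519.81 / 53.492 = 9.7175 mol.
Step 1 (NH4Cl:NH3 = 1:1): theoretical n(NH3) = 9.7175 mol; at 59.62% yield, n(NH3) = 5.7936 mol.
Step 2 (NH3:NH4NO3 = 1:1): theoretical n(NH4NO3) = 5.7936 mol, so theoretical mass = 5.7936 × 80.052 = 463.79 g.
At 92.91% yield, actual mass of NH4NO3 = 463.79 × 0.9291 = 430.90 g.

430.9 g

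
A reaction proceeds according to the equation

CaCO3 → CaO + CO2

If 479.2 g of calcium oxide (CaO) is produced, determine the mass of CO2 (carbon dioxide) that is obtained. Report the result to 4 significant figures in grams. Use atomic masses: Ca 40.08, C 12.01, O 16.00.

376.1 g

M(CaO) = 40.08 + 16.00 = 56.08 g/mol.
M(CO2) = 12.01 + 2(16.00) = 44.01 g/mol.
n(CaO) = 479.20 g / 56.08 g/mol = 8.5449 mol.
From the equation the CaO:CO2 mole ratio is 1:1, so n(CO2) = 8.5449 × 1/1 = 8.5449 mol.
Mass of CO2 = 8.5449 mol × 44.01 g/mol = 376.06 g.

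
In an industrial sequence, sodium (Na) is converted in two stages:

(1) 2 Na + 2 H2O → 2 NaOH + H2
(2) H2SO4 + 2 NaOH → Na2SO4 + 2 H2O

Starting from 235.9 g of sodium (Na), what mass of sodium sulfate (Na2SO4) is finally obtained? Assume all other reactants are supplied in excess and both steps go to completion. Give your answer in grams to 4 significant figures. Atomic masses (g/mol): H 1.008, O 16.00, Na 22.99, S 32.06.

728.7 g

M(Na) = 22.99 g/mol.
M(Na2SO4) = 2(22.99) + 32.06 + 4(16.00) = 142.04 g/mol.
n(Na) = 235.90 / 22.99 = 10.261 mol.
Step 1 gives a 2:2 ratio of Na to NaOH, so n(NaOH) = 10.261 mol.
In step 2 the NaOH:Na2SO4 ratio is 2:1, so n(Na2SO4) = 5.1305 mol.
Mass of Na2SO4 = 5.1305 × 142.04 = 728.74 g.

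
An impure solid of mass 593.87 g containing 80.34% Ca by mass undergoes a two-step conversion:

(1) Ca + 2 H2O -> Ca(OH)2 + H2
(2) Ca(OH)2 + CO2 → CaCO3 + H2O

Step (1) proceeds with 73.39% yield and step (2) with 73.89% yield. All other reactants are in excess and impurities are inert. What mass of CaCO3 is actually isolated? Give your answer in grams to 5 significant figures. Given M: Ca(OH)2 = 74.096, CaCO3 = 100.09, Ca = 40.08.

Pure Ca = 593.87 × 0.8034 = 477.115 g.
n(Ca) = 477.115 / 40.08 = 11.9041 mol.
Step 1 (Ca:Ca(OH)2 = 1:1): theoretical n(Ca(OH)2) = 11.9041 mol; at 73.39% yield, n(Ca(OH)2) = 8.73640 mol.
Step 2 (Ca(OH)2:CaCO3 = 1:1): theoretical n(CaCO3) = 8.73640 mol, so theoretical mass = 8.73640 × 100.09 = 874.426 g.
At 73.89% yield, actual mass of CaCO3 = 874.426 × 0.7389 = 646.113 g.

646.11 g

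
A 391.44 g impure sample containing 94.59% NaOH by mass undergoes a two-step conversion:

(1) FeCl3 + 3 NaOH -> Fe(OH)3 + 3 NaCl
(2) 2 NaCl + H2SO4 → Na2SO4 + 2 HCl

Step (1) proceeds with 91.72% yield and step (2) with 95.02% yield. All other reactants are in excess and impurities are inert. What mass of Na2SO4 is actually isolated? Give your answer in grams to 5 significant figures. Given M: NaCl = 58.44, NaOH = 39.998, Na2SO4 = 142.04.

572.97 g

Pure NaOH = 391.44 × 0.9459 = 370.263 g.
n(NaOH) = 370.263 / 39.998 = 9.25704 mol.
Step 1 (NaOH:NaCl = 3:3): theoretical n(NaCl) = 9.25704 mol; at 91.72% yield, n(NaCl) = 8.49056 mol.
Step 2 (NaCl:Na2SO4 = 2:1): theoretical n(Na2SO4) = 4.24528 mol, so theoretical mass = 4.24528 × 142.04 = 602.999 g.
At 95.02% yield, actual mass of Na2SO4 = 602.999 × 0.9502 = 572.970 g.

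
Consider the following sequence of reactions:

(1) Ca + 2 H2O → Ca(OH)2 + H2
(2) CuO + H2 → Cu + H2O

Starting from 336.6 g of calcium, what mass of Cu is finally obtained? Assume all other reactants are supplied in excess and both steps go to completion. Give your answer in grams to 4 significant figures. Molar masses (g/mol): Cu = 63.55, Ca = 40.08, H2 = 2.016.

n(Ca) = 336.60 / 40.08 = 8.3982 mol.
Step 1 gives a 1:1 ratio of Ca to H2, so n(H2) = 8.3982 mol.
In step 2 the H2:Cu ratio is 1:1, so n(Cu) = 8.3982 mol.
Mass of Cu = 8.3982 × 63.55 = 533.71 g.

533.7 g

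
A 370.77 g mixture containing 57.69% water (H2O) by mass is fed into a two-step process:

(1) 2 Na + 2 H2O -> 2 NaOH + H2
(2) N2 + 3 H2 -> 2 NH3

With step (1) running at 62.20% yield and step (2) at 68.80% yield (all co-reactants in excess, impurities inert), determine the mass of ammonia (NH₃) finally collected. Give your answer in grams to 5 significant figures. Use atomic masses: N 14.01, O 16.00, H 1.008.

Pure H2O = 370.77 × 0.5769 = 213.897 g.
M(H2O) = 2(1.008) + 16.00 = 18.016 g/mol.
M(NH3) = 14.01 + 3(1.008) = 17.034 g/mol.
n(H2O) = 213.897 / 18.016 = 11.8726 mol.
Step 1 (H2O:H2 = 2:1): theoretical n(H2) = 5.93631 mol; at 62.20% yield, n(H2) = 3.69239 mol.
Step 2 (H2:NH3 = 3:2): theoretical n(NH3) = 2.46159 mol, so theoretical mass = 2.46159 × 17.034 = 41.9307 g.
At 68.80% yield, actual mass of NH3 = 41.9307 × 0.6880 = 28.8483 g.

28.848 g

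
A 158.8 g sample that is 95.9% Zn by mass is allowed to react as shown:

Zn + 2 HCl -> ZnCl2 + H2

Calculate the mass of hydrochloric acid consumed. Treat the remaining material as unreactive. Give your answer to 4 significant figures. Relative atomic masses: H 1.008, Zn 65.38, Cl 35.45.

169.8 g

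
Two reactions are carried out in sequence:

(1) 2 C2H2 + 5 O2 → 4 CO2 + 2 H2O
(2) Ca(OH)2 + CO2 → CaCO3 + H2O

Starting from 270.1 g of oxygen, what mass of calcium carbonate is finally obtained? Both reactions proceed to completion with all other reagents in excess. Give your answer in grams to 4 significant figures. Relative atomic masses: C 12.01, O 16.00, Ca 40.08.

M(O2) = 2(16.00) = 32.00 g/mol.
M(CaCO3) = 40.08 + 12.01 + 3(16.00) = 100.09 g/mol.
n(O2) = 270.10 / 32.00 = 8.4406 mol.
Step 1 gives a 5:4 ratio of O2 to CO2, so n(CO2) = 6.7525 mol.
In step 2 the CO2:CaCO3 ratio is 1:1, so n(CaCO3) = 6.7525 mol.
Mass of CaCO3 = 6.7525 × 100.09 = 675.86 g.

675.9 g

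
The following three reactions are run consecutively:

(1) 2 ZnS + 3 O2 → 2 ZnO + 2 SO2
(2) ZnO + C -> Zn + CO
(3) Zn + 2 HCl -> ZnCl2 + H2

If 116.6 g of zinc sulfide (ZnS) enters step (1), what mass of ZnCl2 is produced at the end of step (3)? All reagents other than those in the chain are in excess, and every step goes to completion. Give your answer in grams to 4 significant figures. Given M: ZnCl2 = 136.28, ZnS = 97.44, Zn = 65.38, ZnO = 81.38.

n(ZnS) = 116.6 / 97.44 = 1.1966 mol.
Reaction (1): ZnS→ZnO ratio 2:2 ⇒ n(ZnO) = 1.1966 mol.
Reaction (2): ZnO→Zn ratio 1:1 ⇒ n(Zn) = 1.1966 mol.
Reaction (3): Zn→ZnCl2 ratio 1:1 ⇒ n(ZnCl2) = 1.1966 mol.
Mass of ZnCl2 = 1.1966 × 136.28 = 163.08 g.

163.1 g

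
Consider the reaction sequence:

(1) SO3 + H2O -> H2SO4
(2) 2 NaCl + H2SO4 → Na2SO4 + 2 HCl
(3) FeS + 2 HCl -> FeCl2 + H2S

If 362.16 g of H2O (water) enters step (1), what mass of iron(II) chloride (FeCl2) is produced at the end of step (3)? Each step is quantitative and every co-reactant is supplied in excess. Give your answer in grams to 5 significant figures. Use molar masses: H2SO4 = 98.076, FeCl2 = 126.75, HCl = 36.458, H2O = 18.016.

2547.9 g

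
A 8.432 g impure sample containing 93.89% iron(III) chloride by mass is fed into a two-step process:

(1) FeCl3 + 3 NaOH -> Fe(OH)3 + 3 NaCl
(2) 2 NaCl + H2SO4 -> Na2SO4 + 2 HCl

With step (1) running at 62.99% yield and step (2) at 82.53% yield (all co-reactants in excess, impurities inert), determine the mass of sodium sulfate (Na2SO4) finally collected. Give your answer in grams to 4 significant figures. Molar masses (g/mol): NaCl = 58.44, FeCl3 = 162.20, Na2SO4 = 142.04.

Pure FeCl3 = 8.432 × 0.9389 = 7.9168 g.
n(FeCl3) = 7.9168 / 162.20 = 0.048809 mol.
Step 1 (FeCl3:NaCl = 1:3): theoretical n(NaCl) = 0.14643 mol; at 62.99% yield, n(NaCl) = 0.092234 mol.
Step 2 (NaCl:Na2SO4 = 2:1): theoretical n(Na2SO4) = 0.046117 mol, so theoretical mass = 0.046117 × 142.04 = 6.5505 g.
At 82.53% yield, actual mass of Na2SO4 = 6.5505 × 0.8253 = 5.4061 g.

5.406 g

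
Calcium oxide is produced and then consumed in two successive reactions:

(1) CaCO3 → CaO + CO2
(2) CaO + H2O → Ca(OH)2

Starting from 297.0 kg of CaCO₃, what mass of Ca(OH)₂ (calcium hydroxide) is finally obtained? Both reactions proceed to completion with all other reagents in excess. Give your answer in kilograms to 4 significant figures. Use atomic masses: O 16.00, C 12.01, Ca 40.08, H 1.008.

219.9 kg

M(CaCO3) = 40.08 + 12.01 + 3(16.00) = 100.09 g/mol.
M(Ca(OH)2) = 40.08 + 2(16.00) + 2(1.008) = 74.096 g/mol.
297.0 kg = 297000 g.
n(CaCO3) = 297000 / 100.09 = 2967.3 mol.
Step 1 gives a 1:1 ratio of CaCO3 to CaO, so n(CaO) = 2967.3 mol.
In step 2 the CaO:Ca(OH)2 ratio is 1:1, so n(Ca(OH)2) = 2967.3 mol.
Mass of Ca(OH)2 = 2967.3 × 74.096 = 219870 g = 219.9 kg.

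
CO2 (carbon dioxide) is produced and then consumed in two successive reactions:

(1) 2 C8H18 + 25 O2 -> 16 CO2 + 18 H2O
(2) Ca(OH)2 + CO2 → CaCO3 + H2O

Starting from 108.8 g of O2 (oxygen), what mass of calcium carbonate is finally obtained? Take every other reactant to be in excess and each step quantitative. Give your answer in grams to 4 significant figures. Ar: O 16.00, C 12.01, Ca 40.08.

M(O2) = 2(16.00) = 32.00 g/mol.
M(CaCO3) = 40.08 + 12.01 + 3(16.00) = 100.09 g/mol.
n(O2) = 108.80 / 32.00 = 3.4000 mol.
Step 1 gives a 25:16 ratio of O2 to CO2, so n(CO2) = 2.1760 mol.
In step 2 the CO2:CaCO3 ratio is 1:1, so n(CaCO3) = 2.1760 mol.
Mass of CaCO3 = 2.1760 × 100.09 = 217.80 g.

217.8 g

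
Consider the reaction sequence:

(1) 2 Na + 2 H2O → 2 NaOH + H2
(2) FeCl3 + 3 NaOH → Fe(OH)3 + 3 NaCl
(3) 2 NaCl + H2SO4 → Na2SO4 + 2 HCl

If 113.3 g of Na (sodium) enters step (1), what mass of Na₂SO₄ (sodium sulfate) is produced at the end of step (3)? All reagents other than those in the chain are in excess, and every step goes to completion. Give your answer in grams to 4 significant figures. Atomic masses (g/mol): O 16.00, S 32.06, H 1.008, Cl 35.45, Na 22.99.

M(Na) = 22.99 g/mol.
M(Na2SO4) = 2(22.99) + 32.06 + 4(16.00) = 142.04 g/mol.
n(Na) = 113.3 / 22.99 = 4.9282 mol.
Reaction (1): Na→NaOH ratio 2:2 ⇒ n(NaOH) = 4.9282 mol.
Reaction (2): NaOH→NaCl ratio 3:3 ⇒ n(NaCl) = 4.9282 mol.
Reaction (3): NaCl→Na2SO4 ratio 2:1 ⇒ n(Na2SO4) = 2.4641 mol.
Mass of Na2SO4 = 2.4641 × 142.04 = 350.00 g.

350.0 g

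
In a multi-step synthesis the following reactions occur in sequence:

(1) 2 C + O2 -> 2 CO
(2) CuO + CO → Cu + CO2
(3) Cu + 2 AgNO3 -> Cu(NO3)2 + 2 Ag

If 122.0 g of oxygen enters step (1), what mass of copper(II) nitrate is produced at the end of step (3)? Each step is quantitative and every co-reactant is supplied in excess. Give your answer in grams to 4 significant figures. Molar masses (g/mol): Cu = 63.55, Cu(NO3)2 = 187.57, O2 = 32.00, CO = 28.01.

1430 g

n(O2) = 122.0 / 32.00 = 3.8125 mol.
Reaction (1): O2→CO ratio 1:2 ⇒ n(CO) = 7.6250 mol.
Reaction (2): CO→Cu ratio 1:1 ⇒ n(Cu) = 7.6250 mol.
Reaction (3): Cu→Cu(NO3)2 ratio 1:1 ⇒ n(Cu(NO3)2) = 7.6250 mol.
Mass of Cu(NO3)2 = 7.6250 × 187.57 = 1430.2 g.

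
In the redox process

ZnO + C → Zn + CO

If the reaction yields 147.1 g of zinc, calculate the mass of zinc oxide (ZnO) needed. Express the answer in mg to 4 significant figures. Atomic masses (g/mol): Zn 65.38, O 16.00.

M(Zn) = 65.38 g/mol.
M(ZnO) = 65.38 + 16.00 = 81.38 g/mol.
n(Zn) = 147.10 g / 65.38 g/mol = 2.2499 mol.
From the equation the Zn:ZnO mole ratio is 1:1, so n(ZnO) = 2.2499 × 1/1 = 2.2499 mol.
Mass of ZnO = 2.2499 mol × 81.38 g/mol = 183.10 g.
Converting to mg: 183.10 g = 183100 mg.

183100 mg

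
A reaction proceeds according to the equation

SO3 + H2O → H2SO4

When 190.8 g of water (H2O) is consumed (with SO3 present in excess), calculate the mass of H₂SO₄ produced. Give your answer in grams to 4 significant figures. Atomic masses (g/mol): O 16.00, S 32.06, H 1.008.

M(H2O) = 2(1.008) + 16.00 = 18.016 g/mol.
M(H2SO4) = 2(1.008) + 32.06 + 4(16.00) = 98.076 g/mol.
n(H2O) = 190.80 g / 18.016 g/mol = 10.591 mol.
From the equation the H2O:H2SO4 mole ratio is 1:1, so n(H2SO4) = 10.591 × 1/1 = 10.591 mol.
Mass of H2SO4 = 10.591 mol × 98.076 g/mol = 1038.7 g.

1039 g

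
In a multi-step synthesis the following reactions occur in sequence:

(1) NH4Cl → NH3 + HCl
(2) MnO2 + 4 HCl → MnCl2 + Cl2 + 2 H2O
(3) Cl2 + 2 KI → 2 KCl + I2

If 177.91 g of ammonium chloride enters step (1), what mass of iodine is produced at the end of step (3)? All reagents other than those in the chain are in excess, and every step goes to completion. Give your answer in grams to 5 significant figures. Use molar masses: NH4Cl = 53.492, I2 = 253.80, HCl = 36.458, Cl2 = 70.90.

211.03 g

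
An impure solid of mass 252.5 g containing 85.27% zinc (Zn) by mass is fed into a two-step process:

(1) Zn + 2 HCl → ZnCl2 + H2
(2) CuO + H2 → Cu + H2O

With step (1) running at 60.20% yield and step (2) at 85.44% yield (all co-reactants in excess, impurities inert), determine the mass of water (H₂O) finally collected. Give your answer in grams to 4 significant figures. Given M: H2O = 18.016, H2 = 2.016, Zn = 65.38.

Pure Zn = 252.5 × 0.8527 = 215.31 g.
n(Zn) = 215.31 / 65.38 = 3.2932 mol.
Step 1 (Zn:H2 = 1:1): theoretical n(H2) = 3.2932 mol; at 60.20% yield, n(H2) = 1.9825 mol.
Step 2 (H2:H2O = 1:1): theoretical n(H2O) = 1.9825 mol, so theoretical mass = 1.9825 × 18.016 = 35.716 g.
At 85.44% yield, actual mass of H2O = 35.716 × 0.8544 = 30.516 g.

30.52 g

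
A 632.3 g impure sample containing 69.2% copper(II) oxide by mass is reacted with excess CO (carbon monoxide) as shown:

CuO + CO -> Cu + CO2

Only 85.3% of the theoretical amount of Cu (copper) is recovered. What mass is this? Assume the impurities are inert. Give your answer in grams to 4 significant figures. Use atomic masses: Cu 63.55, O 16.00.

Pure CuO available = 632.3 g × 0.692 = 437.55 g.
M(CuO) = 63.55 + 16.00 = 79.55 g/mol.
M(Cu) = 63.55 g/mol.
n(CuO) = 437.55 g / 79.55 g/mol = 5.5003 mol.
From the equation the CuO:Cu mole ratio is 1:1, so n(Cu) = 5.5003 × 1/1 = 5.5003 mol.
Mass of Cu = 5.5003 mol × 63.55 g/mol = 349.55 g.
Actual mass collected = 349.55 g × 0.853 = 298.16 g.

298.2 g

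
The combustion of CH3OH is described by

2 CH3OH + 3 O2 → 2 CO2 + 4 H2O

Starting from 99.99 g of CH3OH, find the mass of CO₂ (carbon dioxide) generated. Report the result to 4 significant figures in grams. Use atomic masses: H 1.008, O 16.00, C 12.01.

M(CH3OH) = 12.01 + 4(1.008) + 16.00 = 32.042 g/mol.
M(CO2) = 12.01 + 2(16.00) = 44.01 g/mol.
n(CH3OH) = 99.990 g / 32.042 g/mol = 3.1206 mol.
From the equation the CH3OH:CO2 mole ratio is 2:2, so n(CO2) = 3.1206 × 2/2 = 3.1206 mol.
Mass of CO2 = 3.1206 mol × 44.01 g/mol = 137.34 g.

137.3 g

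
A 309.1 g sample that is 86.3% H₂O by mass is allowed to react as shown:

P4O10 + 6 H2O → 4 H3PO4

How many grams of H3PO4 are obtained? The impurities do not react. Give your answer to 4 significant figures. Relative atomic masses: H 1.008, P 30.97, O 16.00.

Mass of pure H2O = 309.1 g × 0.863 = 266.75 g.
M(H2O) = 2(1.008) + 16.00 = 18.016 g/mol.
M(H3PO4) = 3(1.008) + 30.97 + 4(16.00) = 97.994 g/mol.
n(H2O) = 266.75 g / 18.016 g/mol = 14.806 mol.
From the equation the H2O:H3PO4 mole ratio is 6:4, so n(H3PO4) = 14.806 × 4/6 = 9.8710 mol.
Mass of H3PO4 = 9.8710 mol × 97.994 g/mol = 967.30 g.

967.3 g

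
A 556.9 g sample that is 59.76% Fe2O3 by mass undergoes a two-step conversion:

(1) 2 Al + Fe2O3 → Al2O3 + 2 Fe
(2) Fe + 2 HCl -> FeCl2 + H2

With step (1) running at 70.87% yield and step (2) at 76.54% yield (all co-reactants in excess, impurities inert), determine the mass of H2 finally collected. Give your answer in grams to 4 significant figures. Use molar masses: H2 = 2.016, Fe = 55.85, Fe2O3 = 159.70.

4.558 g

Pure Fe2O3 = 556.9 × 0.5976 = 332.80 g.
n(Fe2O3) = 332.80 / 159.70 = 2.0839 mol.
Step 1 (Fe2O3:Fe = 1:2): theoretical n(Fe) = 4.1679 mol; at 70.87% yield, n(Fe) = 2.9538 mol.
Step 2 (Fe:H2 = 1:1): theoretical n(H2) = 2.9538 mol, so theoretical mass = 2.9538 × 2.016 = 5.9548 g.
At 76.54% yield, actual mass of H2 = 5.9548 × 0.7654 = 4.5578 g.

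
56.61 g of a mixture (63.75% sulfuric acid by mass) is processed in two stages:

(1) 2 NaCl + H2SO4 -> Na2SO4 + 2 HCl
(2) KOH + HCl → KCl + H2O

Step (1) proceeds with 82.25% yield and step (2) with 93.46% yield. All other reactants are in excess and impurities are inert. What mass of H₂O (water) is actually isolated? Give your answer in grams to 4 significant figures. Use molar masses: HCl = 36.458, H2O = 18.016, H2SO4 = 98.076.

10.19 g

Pure H2SO4 = 56.61 × 0.6375 = 36.089 g.
n(H2SO4) = 36.089 / 98.076 = 0.36797 mol.
Step 1 (H2SO4:HCl = 1:2): theoretical n(HCl) = 0.73594 mol; at 82.25% yield, n(HCl) = 0.60531 mol.
Step 2 (HCl:H2O = 1:1): theoretical n(H2O) = 0.60531 mol, so theoretical mass = 0.60531 × 18.016 = 10.905 g.
At 93.46% yield, actual mass of H2O = 10.905 × 0.9346 = 10.192 g.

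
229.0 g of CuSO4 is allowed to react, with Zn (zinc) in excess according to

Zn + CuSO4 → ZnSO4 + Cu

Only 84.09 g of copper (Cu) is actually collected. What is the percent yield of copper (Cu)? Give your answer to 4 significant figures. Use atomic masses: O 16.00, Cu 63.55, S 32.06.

92.23 %

M(CuSO4) = 63.55 + 32.06 + 4(16.00) = 159.61 g/mol.
M(Cu) = 63.55 g/mol.
n(CuSO4) = 229.00 g / 159.61 g/mol = 1.4347 mol.
From the equation the CuSO4:Cu mole ratio is 1:1, so n(Cu) = 1.4347 × 1/1 = 1.4347 mol.
Mass of Cu = 1.4347 mol × 63.55 g/mol = 91.178 g.
This is the theoretical yield. Percent yield = 84.09 g / 91.178 g × 100% = 92.226%.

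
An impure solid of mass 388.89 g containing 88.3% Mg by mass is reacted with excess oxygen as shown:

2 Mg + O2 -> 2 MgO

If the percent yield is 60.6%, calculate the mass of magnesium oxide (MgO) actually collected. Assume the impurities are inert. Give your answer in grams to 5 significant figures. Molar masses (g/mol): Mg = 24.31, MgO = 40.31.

345.05 g

Pure Mg available = 388.89 g × 0.883 = 343.390 g.
n(Mg) = 343.390 g / 24.31 g/mol = 14.1255 mol.
From the equation the Mg:MgO mole ratio is 2:2, so n(MgO) = 14.1255 × 2/2 = 14.1255 mol.
Mass of MgO = 14.1255 mol × 40.31 g/mol = 569.397 g.
Actual mass collected = 569.397 g × 0.606 = 345.055 g.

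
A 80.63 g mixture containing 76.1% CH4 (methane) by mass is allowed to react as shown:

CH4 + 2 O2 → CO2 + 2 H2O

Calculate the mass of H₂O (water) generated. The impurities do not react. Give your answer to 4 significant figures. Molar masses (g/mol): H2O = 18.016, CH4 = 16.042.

Mass of pure CH4 = 80.63 g × 0.761 = 61.359 g.
n(CH4) = 61.359 g / 16.042 g/mol = 3.8249 mol.
From the equation the CH4:H2O mole ratio is 1:2, so n(H2O) = 3.8249 × 2/1 = 7.6498 mol.
Mass of H2O = 7.6498 mol × 18.016 g/mol = 137.82 g.

137.8 g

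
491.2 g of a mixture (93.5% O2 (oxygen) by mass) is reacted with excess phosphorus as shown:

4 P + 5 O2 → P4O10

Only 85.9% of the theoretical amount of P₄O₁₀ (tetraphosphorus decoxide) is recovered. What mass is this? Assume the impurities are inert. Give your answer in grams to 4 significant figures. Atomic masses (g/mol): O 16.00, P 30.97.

Pure O2 available = 491.2 g × 0.935 = 459.27 g.
M(O2) = 2(16.00) = 32.00 g/mol.
M(P4O10) = 4(30.97) + 10(16.00) = 283.88 g/mol.
n(O2) = 459.27 g / 32.00 g/mol = 14.352 mol.
From the equation the O2:P4O10 mole ratio is 5:1, so n(P4O10) = 14.352 × 1/5 = 2.8704 mol.
Mass of P4O10 = 2.8704 mol × 283.88 g/mol = 814.86 g.
Actual mass collected = 814.86 g × 0.859 = 699.97 g.

700.0 g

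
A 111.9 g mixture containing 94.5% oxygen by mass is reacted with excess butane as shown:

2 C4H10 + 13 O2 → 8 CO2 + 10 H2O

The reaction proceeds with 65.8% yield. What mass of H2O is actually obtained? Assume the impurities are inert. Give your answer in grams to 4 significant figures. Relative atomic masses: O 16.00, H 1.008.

Pure O2 available = 111.9 g × 0.945 = 105.75 g.
M(O2) = 2(16.00) = 32.00 g/mol.
M(H2O) = 2(1.008) + 16.00 = 18.016 g/mol.
n(O2) = 105.75 g / 32.00 g/mol = 3.3045 mol.
From the equation the O2:H2O mole ratio is 13:10, so n(H2O) = 3.3045 × 10/13 = 2.5420 mol.
Mass of H2O = 2.5420 mol × 18.016 g/mol = 45.796 g.
Actual mass collected = 45.796 g × 0.658 = 30.134 g.

30.13 g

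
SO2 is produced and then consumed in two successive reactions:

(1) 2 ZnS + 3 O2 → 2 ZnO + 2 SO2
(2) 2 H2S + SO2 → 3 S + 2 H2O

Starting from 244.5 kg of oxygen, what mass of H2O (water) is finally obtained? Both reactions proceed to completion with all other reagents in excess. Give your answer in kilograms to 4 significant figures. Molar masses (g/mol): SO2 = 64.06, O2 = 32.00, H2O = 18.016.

244.5 kg = 244500 g.
n(O2) = 244500 / 32.00 = 7640.6 mol.
Step 1 gives a 3:2 ratio of O2 to SO2, so n(SO2) = 5093.8 mol.
In step 2 the SO2:H2O ratio is 1:2, so n(H2O) = 10188 mol.
Mass of H2O = 10188 × 18.016 = 183540 g = 183.5 kg.

183.5 kg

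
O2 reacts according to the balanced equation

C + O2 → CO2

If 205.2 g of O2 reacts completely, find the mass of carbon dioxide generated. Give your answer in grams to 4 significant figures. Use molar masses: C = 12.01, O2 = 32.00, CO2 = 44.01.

282.2 g

n(O2) = 205.20 g / 32.00 g/mol = 6.4125 mol.
From the equation the O2:CO2 mole ratio is 1:1, so n(CO2) = 6.4125 × 1/1 = 6.4125 mol.
Mass of CO2 = 6.4125 mol × 44.01 g/mol = 282.21 g.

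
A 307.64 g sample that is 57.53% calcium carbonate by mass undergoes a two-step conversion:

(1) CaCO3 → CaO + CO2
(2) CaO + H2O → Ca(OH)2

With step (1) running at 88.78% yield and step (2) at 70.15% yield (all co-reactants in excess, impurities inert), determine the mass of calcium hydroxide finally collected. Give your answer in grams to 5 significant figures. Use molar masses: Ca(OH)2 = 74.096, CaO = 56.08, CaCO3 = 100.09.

81.599 g

Pure CaCO3 = 307.64 × 0.5753 = 176.985 g.
n(CaCO3) = 176.985 / 100.09 = 1.76826 mol.
Step 1 (CaCO3:CaO = 1:1): theoretical n(CaO) = 1.76826 mol; at 88.78% yield, n(CaO) = 1.56986 mol.
Step 2 (CaO:Ca(OH)2 = 1:1): theoretical n(Ca(OH)2) = 1.56986 mol, so theoretical mass = 1.56986 × 74.096 = 116.321 g.
At 70.15% yield, actual mass of Ca(OH)2 = 116.321 × 0.7015 = 81.5989 g.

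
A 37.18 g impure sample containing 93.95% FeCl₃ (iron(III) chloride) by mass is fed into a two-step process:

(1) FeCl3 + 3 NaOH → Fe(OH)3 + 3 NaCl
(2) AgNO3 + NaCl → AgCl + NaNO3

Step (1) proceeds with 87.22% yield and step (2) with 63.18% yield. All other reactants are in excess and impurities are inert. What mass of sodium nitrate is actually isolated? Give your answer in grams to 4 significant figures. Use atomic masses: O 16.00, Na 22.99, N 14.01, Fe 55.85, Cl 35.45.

30.26 g

Pure FeCl3 = 37.18 × 0.9395 = 34.931 g.
M(FeCl3) = 55.85 + 3(35.45) = 162.20 g/mol.
M(NaNO3) = 22.99 + 14.01 + 3(16.00) = 85.00 g/mol.
n(FeCl3) = 34.931 / 162.20 = 0.21536 mol.
Step 1 (FeCl3:NaCl = 1:3): theoretical n(NaCl) = 0.64607 mol; at 87.22% yield, n(NaCl) = 0.56350 mol.
Step 2 (NaCl:NaNO3 = 1:1): theoretical n(NaNO3) = 0.56350 mol, so theoretical mass = 0.56350 × 85.00 = 47.897 g.
At 63.18% yield, actual mass of NaNO3 = 47.897 × 0.6318 = 30.262 g.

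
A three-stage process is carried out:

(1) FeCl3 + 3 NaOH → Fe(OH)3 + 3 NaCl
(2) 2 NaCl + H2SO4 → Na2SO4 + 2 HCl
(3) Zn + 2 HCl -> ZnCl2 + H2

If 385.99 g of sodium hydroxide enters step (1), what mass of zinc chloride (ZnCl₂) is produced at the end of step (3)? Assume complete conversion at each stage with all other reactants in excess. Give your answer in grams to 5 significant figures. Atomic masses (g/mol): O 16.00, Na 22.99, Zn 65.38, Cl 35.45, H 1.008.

657.57 g

M(NaOH) = 22.99 + 16.00 + 1.008 = 39.998 g/mol.
M(ZnCl2) = 65.38 + 2(35.45) = 136.28 g/mol.
n(NaOH) = 385.99 / 39.998 = 9.65023 mol.
Reaction (1): NaOH→NaCl ratio 3:3 ⇒ n(NaCl) = 9.65023 mol.
Reaction (2): NaCl→HCl ratio 2:2 ⇒ n(HCl) = 9.65023 mol.
Reaction (3): HCl→ZnCl2 ratio 2:1 ⇒ n(ZnCl2) = 4.82512 mol.
Mass of ZnCl2 = 4.82512 × 136.28 = 657.567 g.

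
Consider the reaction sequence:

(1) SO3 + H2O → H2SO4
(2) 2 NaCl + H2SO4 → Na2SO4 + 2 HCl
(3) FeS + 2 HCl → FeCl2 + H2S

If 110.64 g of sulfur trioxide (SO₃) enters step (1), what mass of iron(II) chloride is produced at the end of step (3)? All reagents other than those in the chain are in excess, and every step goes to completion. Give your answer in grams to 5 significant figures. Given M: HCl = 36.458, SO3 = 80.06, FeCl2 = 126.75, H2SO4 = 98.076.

175.16 g

n(SO3) = 110.64 / 80.06 = 1.38196 mol.
Reaction (1): SO3→H2SO4 ratio 1:1 ⇒ n(H2SO4) = 1.38196 mol.
Reaction (2): H2SO4→HCl ratio 1:2 ⇒ n(HCl) = 2.76393 mol.
Reaction (3): HCl→FeCl2 ratio 2:1 ⇒ n(FeCl2) = 1.38196 mol.
Mass of FeCl2 = 1.38196 × 126.75 = 175.164 g.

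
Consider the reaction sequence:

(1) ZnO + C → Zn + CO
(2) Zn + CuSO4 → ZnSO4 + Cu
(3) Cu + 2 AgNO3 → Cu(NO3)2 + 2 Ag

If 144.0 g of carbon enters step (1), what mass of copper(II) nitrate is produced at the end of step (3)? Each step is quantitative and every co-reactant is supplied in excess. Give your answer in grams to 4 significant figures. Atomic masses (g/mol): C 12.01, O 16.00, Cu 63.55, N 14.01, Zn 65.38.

M(C) = 12.01 g/mol.
M(Cu(NO3)2) = 63.55 + 2(14.01) + 6(16.00) = 187.57 g/mol.
n(C) = 144.0 / 12.01 = 11.990 mol.
Reaction (1): C→Zn ratio 1:1 ⇒ n(Zn) = 11.990 mol.
Reaction (2): Zn→Cu ratio 1:1 ⇒ n(Cu) = 11.990 mol.
Reaction (3): Cu→Cu(NO3)2 ratio 1:1 ⇒ n(Cu(NO3)2) = 11.990 mol.
Mass of Cu(NO3)2 = 11.990 × 187.57 = 2249.0 g.

2249 g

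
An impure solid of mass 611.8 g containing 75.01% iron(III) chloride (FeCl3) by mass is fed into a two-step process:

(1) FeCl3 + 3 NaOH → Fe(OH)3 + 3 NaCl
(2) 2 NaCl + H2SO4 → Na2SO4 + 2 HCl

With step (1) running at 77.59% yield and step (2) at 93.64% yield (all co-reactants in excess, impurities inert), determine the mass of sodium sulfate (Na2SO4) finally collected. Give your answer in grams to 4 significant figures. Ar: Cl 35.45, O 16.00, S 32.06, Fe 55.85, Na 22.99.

Pure FeCl3 = 611.8 × 0.7501 = 458.91 g.
M(FeCl3) = 55.85 + 3(35.45) = 162.20 g/mol.
M(Na2SO4) = 2(22.99) + 32.06 + 4(16.00) = 142.04 g/mol.
n(FeCl3) = 458.91 / 162.20 = 2.8293 mol.
Step 1 (FeCl3:NaCl = 1:3): theoretical n(NaCl) = 8.4879 mol; at 77.59% yield, n(NaCl) = 6.5857 mol.
Step 2 (NaCl:Na2SO4 = 2:1): theoretical n(Na2SO4) = 3.2929 mol, so theoretical mass = 3.2929 × 142.04 = 467.72 g.
At 93.64% yield, actual mass of Na2SO4 = 467.72 × 0.9364 = 437.97 g.

438.0 g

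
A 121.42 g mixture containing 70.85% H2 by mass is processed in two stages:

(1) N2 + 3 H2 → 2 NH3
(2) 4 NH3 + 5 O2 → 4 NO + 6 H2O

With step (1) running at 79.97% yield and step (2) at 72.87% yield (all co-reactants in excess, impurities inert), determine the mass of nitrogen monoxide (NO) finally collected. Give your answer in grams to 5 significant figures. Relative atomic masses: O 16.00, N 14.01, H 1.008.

Pure H2 = 121.42 × 0.7085 = 86.0261 g.
M(H2) = 2(1.008) = 2.016 g/mol.
M(NO) = 14.01 + 16.00 = 30.01 g/mol.
n(H2) = 86.0261 / 2.016 = 42.6717 mol.
Step 1 (H2:NH3 = 3:2): theoretical n(NH3) = 28.4478 mol; at 79.97% yield, n(NH3) = 22.7497 mol.
Step 2 (NH3:NO = 4:4): theoretical n(NO) = 22.7497 mol, so theoretical mass = 22.7497 × 30.01 = 682.718 g.
At 72.87% yield, actual mass of NO = 682.718 × 0.7287 = 497.497 g.

497.50 g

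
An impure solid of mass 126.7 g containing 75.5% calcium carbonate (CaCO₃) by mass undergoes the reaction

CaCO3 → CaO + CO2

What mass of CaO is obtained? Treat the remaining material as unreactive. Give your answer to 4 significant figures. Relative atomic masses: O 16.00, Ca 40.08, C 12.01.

53.60 g

Mass of pure CaCO3 = 126.7 g × 0.755 = 95.659 g.
M(CaCO3) = 40.08 + 12.01 + 3(16.00) = 100.09 g/mol.
M(CaO) = 40.08 + 16.00 = 56.08 g/mol.
n(CaCO3) = 95.659 g / 100.09 g/mol = 0.95572 mol.
From the equation the CaCO3:CaO mole ratio is 1:1, so n(CaO) = 0.95572 × 1/1 = 0.95572 mol.
Mass of CaO = 0.95572 mol × 56.08 g/mol = 53.597 g.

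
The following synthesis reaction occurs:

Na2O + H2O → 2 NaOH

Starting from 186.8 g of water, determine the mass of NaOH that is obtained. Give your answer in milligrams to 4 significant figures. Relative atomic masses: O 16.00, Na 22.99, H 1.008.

829400 mg

M(H2O) = 2(1.008) + 16.00 = 18.016 g/mol.
M(NaOH) = 22.99 + 16.00 + 1.008 = 39.998 g/mol.
n(H2O) = 186.80 g / 18.016 g/mol = 10.369 mol.
From the equation the H2O:NaOH mole ratio is 1:2, so n(NaOH) = 10.369 × 2/1 = 20.737 mol.
Mass of NaOH = 20.737 mol × 39.998 g/mol = 829.44 g.
Converting to mg: 829.44 g = 829400 mg.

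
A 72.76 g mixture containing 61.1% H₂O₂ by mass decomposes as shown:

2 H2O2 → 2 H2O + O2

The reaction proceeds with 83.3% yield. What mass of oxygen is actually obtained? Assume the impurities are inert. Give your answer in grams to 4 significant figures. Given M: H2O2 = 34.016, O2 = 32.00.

17.42 g

Pure H2O2 available = 72.76 g × 0.611 = 44.456 g.
n(H2O2) = 44.456 g / 34.016 g/mol = 1.3069 mol.
From the equation the H2O2:O2 mole ratio is 2:1, so n(O2) = 1.3069 × 1/2 = 0.65346 mol.
Mass of O2 = 0.65346 mol × 32.00 g/mol = 20.911 g.
Actual mass collected = 20.911 g × 0.833 = 17.419 g.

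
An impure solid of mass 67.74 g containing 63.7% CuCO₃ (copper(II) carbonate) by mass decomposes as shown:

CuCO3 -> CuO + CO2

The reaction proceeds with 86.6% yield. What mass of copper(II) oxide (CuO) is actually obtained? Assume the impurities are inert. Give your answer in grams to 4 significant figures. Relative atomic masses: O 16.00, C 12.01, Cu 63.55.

24.06 g

Pure CuCO3 available = 67.74 g × 0.637 = 43.150 g.
M(CuCO3) = 63.55 + 12.01 + 3(16.00) = 123.56 g/mol.
M(CuO) = 63.55 + 16.00 = 79.55 g/mol.
n(CuCO3) = 43.150 g / 123.56 g/mol = 0.34923 mol.
From the equation the CuCO3:CuO mole ratio is 1:1, so n(CuO) = 0.34923 × 1/1 = 0.34923 mol.
Mass of CuO = 0.34923 mol × 79.55 g/mol = 27.781 g.
Actual mass collected = 27.781 g × 0.866 = 24.058 g.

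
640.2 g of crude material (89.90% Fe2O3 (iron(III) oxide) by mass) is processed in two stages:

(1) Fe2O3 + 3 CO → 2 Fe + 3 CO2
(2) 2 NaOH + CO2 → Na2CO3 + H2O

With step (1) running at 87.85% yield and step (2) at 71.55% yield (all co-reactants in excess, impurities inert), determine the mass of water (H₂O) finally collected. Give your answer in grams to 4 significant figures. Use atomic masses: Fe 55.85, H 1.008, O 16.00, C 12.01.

Pure Fe2O3 = 640.2 × 0.8990 = 575.54 g.
M(Fe2O3) = 2(55.85) + 3(16.00) = 159.70 g/mol.
M(H2O) = 2(1.008) + 16.00 = 18.016 g/mol.
n(Fe2O3) = 575.54 / 159.70 = 3.6039 mol.
Step 1 (Fe2O3:CO2 = 1:3): theoretical n(CO2) = 10.812 mol; at 87.85% yield, n(CO2) = 9.4980 mol.
Step 2 (CO2:H2O = 1:1): theoretical n(H2O) = 9.4980 mol, so theoretical mass = 9.4980 × 18.016 = 171.12 g.
At 71.55% yield, actual mass of H2O = 171.12 × 0.7155 = 122.43 g.

122.4 g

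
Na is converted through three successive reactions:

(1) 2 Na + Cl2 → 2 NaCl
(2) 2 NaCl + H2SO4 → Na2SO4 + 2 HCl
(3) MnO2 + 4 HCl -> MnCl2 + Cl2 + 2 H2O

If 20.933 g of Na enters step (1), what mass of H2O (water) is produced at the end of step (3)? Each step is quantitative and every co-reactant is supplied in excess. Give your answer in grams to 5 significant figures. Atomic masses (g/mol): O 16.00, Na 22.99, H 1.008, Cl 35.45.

8.2020 g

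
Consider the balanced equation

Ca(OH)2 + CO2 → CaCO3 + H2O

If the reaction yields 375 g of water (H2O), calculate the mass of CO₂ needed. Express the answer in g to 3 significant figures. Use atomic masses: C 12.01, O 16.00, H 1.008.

916 g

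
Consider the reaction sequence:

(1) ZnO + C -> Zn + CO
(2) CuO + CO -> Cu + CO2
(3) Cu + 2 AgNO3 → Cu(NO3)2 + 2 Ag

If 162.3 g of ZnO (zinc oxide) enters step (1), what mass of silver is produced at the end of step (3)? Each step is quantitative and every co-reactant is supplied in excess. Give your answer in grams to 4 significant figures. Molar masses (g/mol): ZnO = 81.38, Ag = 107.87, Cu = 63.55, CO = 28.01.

430.3 g

n(ZnO) = 162.3 / 81.38 = 1.9943 mol.
Reaction (1): ZnO→CO ratio 1:1 ⇒ n(CO) = 1.9943 mol.
Reaction (2): CO→Cu ratio 1:1 ⇒ n(Cu) = 1.9943 mol.
Reaction (3): Cu→Ag ratio 1:2 ⇒ n(Ag) = 3.9887 mol.
Mass of Ag = 3.9887 × 107.87 = 430.26 g.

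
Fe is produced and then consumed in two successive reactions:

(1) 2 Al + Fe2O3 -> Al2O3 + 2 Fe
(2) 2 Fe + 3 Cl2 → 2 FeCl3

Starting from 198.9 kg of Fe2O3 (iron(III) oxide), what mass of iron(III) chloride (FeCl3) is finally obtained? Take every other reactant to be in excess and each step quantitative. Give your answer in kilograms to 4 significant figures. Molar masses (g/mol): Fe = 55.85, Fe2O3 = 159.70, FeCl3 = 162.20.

198.9 kg = 198900 g.
n(Fe2O3) = 198900 / 159.70 = 1245.5 mol.
Step 1 gives a 1:2 ratio of Fe2O3 to Fe, so n(Fe) = 2490.9 mol.
In step 2 the Fe:FeCl3 ratio is 2:2, so n(FeCl3) = 2490.9 mol.
Mass of FeCl3 = 2490.9 × 162.20 = 404030 g = 404.0 kg.

404.0 kg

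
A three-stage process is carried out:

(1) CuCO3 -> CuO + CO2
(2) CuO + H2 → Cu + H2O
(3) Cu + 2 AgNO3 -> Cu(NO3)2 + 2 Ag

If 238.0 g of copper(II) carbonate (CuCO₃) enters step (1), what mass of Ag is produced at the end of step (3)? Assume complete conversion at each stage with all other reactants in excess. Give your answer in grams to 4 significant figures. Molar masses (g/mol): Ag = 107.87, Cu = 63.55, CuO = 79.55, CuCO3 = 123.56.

415.6 g

n(CuCO3) = 238.0 / 123.56 = 1.9262 mol.
Reaction (1): CuCO3→CuO ratio 1:1 ⇒ n(CuO) = 1.9262 mol.
Reaction (2): CuO→Cu ratio 1:1 ⇒ n(Cu) = 1.9262 mol.
Reaction (3): Cu→Ag ratio 1:2 ⇒ n(Ag) = 3.8524 mol.
Mass of Ag = 3.8524 × 107.87 = 415.56 g.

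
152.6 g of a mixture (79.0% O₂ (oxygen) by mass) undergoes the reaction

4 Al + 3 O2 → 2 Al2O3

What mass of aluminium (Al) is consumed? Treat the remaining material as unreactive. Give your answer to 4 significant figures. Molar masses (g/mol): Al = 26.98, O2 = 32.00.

Mass of pure O2 = 152.6 g × 0.790 = 120.55 g.
n(O2) = 120.55 g / 32.00 g/mol = 3.7673 mol.
From the equation the O2:Al mole ratio is 3:4, so n(Al) = 3.7673 × 4/3 = 5.0231 mol.
Mass of Al = 5.0231 mol × 26.98 g/mol = 135.52 g.

135.5 g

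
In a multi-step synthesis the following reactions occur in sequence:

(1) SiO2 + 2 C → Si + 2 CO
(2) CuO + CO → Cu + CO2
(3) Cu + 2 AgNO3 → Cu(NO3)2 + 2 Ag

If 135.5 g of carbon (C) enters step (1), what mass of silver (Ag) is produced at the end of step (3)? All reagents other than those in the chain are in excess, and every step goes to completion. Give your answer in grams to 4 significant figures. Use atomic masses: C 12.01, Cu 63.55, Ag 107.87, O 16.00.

M(C) = 12.01 g/mol.
M(Ag) = 107.87 g/mol.
n(C) = 135.5 / 12.01 = 11.282 mol.
Reaction (1): C→CO ratio 2:2 ⇒ n(CO) = 11.282 mol.
Reaction (2): CO→Cu ratio 1:1 ⇒ n(Cu) = 11.282 mol.
Reaction (3): Cu→Ag ratio 1:2 ⇒ n(Ag) = 22.565 mol.
Mass of Ag = 22.565 × 107.87 = 2434.0 g.

2434 g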